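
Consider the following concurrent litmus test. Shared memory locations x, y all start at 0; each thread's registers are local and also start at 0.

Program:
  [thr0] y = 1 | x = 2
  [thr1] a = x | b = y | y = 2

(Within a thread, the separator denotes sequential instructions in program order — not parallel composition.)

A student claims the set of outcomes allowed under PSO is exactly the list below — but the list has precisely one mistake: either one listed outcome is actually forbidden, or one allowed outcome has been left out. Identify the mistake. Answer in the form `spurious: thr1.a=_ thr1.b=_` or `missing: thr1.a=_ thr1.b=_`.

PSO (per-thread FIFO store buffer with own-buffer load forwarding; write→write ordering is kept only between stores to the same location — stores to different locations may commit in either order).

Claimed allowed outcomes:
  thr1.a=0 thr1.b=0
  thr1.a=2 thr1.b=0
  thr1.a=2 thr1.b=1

outcome vector order: (thr1.a,thr1.b)
PSO (4): 00 01 20 21
PSO∖claimed = {01}

missing: thr1.a=0 thr1.b=1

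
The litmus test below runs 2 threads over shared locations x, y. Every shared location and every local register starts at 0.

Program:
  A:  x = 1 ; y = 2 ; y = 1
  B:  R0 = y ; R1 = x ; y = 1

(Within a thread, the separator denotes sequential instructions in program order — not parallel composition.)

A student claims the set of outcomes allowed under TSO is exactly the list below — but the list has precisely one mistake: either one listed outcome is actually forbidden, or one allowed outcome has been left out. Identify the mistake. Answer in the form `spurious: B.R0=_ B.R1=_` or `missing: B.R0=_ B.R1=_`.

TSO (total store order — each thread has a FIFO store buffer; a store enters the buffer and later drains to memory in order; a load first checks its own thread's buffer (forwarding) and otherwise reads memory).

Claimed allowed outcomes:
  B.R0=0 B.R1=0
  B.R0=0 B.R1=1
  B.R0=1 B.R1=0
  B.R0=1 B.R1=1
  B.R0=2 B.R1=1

outcome vector order: (B.R0,B.R1)
TSO (4): 00 01 11 21
claimed∖TSO = {10}

spurious: B.R0=1 B.R1=0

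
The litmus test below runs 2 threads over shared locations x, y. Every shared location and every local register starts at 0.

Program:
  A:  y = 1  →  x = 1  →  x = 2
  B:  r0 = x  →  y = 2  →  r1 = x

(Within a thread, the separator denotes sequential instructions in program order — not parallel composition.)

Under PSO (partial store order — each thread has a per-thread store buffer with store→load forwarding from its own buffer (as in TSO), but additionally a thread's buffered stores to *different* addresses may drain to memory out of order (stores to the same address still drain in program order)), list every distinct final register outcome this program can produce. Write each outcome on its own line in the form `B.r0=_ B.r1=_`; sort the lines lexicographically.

outcome vector order: (B.r0,B.r1)
|PSO outcomes| = 6

B.r0=0 B.r1=0
B.r0=0 B.r1=1
B.r0=0 B.r1=2
B.r0=1 B.r1=1
B.r0=1 B.r1=2
B.r0=2 B.r1=2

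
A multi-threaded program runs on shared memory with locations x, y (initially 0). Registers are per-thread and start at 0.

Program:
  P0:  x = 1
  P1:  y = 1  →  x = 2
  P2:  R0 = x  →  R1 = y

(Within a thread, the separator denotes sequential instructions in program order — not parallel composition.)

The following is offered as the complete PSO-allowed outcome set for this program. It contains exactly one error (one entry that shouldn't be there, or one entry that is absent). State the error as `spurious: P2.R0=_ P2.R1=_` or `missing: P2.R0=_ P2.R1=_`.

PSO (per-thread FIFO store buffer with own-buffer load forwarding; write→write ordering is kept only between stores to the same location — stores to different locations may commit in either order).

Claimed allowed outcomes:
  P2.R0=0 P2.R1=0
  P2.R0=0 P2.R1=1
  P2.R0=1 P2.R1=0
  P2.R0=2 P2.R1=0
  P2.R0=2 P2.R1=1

outcome vector order: (P2.R0,P2.R1)
PSO: 6 outcomes — {(0,0); (0,1); (1,0); (1,1); (2,0); (2,1)}
PSO∖claimed = {(1,1)}

missing: P2.R0=1 P2.R1=1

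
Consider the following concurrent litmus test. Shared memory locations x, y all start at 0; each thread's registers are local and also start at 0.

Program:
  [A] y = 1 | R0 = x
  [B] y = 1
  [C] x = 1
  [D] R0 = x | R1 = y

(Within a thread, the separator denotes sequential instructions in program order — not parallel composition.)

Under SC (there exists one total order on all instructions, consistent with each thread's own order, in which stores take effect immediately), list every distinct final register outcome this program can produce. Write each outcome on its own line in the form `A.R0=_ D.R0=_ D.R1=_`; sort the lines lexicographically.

outcome vector order: (A.R0,D.R0,D.R1)
|SC outcomes| = 7

A.R0=0 D.R0=0 D.R1=0
A.R0=0 D.R0=0 D.R1=1
A.R0=0 D.R0=1 D.R1=1
A.R0=1 D.R0=0 D.R1=0
A.R0=1 D.R0=0 D.R1=1
A.R0=1 D.R0=1 D.R1=0
A.R0=1 D.R0=1 D.R1=1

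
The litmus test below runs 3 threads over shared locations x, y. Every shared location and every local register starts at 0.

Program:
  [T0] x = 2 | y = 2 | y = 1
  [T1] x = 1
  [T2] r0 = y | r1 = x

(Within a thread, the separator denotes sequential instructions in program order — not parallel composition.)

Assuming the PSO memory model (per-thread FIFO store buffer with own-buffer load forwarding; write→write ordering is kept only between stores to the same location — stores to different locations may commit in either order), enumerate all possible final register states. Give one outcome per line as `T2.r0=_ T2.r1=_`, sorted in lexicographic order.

T2.r0=0 T2.r1=0
T2.r0=0 T2.r1=1
T2.r0=0 T2.r1=2
T2.r0=1 T2.r1=0
T2.r0=1 T2.r1=1
T2.r0=1 T2.r1=2
T2.r0=2 T2.r1=0
T2.r0=2 T2.r1=1
T2.r0=2 T2.r1=2

outcome vector order: (T2.r0,T2.r1)
|PSO outcomes| = 9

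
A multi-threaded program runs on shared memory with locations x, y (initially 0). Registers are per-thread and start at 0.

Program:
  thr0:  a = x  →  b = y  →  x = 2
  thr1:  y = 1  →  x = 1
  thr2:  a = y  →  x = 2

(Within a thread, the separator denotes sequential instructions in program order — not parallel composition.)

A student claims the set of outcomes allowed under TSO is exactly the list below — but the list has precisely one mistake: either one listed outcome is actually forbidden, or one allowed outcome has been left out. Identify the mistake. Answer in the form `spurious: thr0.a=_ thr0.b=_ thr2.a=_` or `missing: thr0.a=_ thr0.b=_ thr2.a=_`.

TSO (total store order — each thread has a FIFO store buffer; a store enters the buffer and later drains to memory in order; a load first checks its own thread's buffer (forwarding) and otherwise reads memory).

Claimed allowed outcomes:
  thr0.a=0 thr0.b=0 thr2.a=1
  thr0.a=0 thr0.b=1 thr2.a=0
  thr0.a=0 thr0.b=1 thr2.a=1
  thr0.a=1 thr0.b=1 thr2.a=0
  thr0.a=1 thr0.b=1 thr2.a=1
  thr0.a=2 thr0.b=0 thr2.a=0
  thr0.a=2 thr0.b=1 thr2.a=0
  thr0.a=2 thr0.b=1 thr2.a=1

outcome vector order: (thr0.a,thr0.b,thr2.a)
TSO: 9 outcomes — {<0 0 0> <0 0 1> <0 1 0> <0 1 1> <1 1 0> <1 1 1> <2 0 0> <2 1 0> <2 1 1>}
TSO∖claimed = {<0 0 0>}

missing: thr0.a=0 thr0.b=0 thr2.a=0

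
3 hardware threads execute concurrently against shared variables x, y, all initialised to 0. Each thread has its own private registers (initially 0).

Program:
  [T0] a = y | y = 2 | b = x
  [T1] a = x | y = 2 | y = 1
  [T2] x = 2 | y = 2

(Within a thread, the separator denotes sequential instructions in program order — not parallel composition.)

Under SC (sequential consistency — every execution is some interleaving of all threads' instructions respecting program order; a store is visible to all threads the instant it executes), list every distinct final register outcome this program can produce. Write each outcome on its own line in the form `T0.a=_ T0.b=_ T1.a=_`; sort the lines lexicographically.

T0.a=0 T0.b=0 T1.a=0
T0.a=0 T0.b=0 T1.a=2
T0.a=0 T0.b=2 T1.a=0
T0.a=0 T0.b=2 T1.a=2
T0.a=1 T0.b=0 T1.a=0
T0.a=1 T0.b=2 T1.a=0
T0.a=1 T0.b=2 T1.a=2
T0.a=2 T0.b=0 T1.a=0
T0.a=2 T0.b=2 T1.a=0
T0.a=2 T0.b=2 T1.a=2

outcome vector order: (T0.a,T0.b,T1.a)
|SC outcomes| = 10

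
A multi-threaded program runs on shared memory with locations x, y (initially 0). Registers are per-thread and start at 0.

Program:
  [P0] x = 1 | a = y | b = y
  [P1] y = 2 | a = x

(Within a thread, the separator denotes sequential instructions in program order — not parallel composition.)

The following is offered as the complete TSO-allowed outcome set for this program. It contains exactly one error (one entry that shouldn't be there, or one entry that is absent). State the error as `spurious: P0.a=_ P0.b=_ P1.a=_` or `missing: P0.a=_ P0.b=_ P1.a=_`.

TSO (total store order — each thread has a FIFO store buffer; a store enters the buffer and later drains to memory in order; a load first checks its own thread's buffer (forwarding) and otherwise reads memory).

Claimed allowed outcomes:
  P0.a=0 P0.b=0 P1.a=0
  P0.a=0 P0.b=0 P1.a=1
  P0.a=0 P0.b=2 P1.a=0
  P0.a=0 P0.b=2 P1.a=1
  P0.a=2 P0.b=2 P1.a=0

missing: P0.a=2 P0.b=2 P1.a=1

outcome vector order: (P0.a,P0.b,P1.a)
under TSO → (0,0,0) (0,0,1) (0,2,0) (0,2,1) (2,2,0) (2,2,1)
TSO∖claimed = {(2,2,1)}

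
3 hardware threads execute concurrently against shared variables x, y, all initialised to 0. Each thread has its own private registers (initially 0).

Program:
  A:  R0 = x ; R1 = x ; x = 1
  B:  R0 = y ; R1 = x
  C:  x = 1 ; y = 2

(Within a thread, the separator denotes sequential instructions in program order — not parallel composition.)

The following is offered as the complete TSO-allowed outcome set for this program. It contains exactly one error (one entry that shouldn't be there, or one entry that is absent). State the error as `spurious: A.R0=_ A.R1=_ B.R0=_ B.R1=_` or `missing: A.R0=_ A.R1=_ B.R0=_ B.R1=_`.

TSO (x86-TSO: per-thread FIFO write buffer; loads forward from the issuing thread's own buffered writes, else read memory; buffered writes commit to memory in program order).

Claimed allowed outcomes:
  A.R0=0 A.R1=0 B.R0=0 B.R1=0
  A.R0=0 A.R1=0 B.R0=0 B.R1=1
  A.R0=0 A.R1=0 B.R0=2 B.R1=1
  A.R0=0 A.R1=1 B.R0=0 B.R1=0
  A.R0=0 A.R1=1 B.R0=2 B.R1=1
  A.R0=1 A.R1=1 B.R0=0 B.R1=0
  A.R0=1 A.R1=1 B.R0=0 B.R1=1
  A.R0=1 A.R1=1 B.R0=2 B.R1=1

missing: A.R0=0 A.R1=1 B.R0=0 B.R1=1

outcome vector order: (A.R0,A.R1,B.R0,B.R1)
TSO (9): 0/0/0/0 0/0/0/1 0/0/2/1 0/1/0/0 0/1/0/1 0/1/2/1 1/1/0/0 1/1/0/1 1/1/2/1
TSO∖claimed = {0/1/0/1}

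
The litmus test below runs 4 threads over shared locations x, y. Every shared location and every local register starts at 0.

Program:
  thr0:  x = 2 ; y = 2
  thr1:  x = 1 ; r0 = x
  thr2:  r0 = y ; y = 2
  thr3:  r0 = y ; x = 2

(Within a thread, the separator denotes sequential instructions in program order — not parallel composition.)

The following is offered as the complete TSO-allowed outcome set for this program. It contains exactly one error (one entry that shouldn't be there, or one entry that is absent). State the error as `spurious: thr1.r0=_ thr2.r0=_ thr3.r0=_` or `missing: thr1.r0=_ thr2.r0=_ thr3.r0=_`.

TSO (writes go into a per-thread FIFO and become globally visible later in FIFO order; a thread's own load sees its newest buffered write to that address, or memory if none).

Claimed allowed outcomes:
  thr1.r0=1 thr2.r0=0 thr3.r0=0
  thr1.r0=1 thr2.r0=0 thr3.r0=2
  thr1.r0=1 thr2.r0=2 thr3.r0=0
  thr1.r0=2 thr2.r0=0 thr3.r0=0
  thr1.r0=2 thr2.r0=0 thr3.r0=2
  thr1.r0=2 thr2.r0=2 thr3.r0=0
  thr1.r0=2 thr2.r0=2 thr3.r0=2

outcome vector order: (thr1.r0,thr2.r0,thr3.r0)
under TSO → 100 102 120 122 200 202 220 222
TSO∖claimed = {122}

missing: thr1.r0=1 thr2.r0=2 thr3.r0=2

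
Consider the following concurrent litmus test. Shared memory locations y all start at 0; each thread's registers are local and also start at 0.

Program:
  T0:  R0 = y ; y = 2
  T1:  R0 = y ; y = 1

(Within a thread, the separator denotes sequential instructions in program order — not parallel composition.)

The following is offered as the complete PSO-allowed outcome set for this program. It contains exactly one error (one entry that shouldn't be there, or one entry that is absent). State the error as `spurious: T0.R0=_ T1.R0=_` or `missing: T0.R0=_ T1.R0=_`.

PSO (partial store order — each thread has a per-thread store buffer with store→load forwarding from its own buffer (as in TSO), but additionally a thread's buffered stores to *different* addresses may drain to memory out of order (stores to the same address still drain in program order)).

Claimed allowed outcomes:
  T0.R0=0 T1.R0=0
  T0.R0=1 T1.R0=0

outcome vector order: (T0.R0,T1.R0)
under PSO → <0 0> <0 2> <1 0>
PSO∖claimed = {<0 2>}

missing: T0.R0=0 T1.R0=2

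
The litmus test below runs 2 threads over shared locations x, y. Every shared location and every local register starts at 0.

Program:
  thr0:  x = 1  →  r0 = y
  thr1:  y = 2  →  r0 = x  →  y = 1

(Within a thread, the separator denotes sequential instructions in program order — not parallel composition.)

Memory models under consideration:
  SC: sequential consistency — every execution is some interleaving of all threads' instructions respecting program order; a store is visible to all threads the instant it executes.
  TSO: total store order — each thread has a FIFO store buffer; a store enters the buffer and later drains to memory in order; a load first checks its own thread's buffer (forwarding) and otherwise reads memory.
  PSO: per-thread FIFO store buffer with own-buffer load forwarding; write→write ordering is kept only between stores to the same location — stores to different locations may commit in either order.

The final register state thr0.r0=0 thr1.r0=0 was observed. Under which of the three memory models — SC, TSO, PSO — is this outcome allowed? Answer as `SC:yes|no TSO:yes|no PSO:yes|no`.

SC:no TSO:yes PSO:yes

outcome vector order: (thr0.r0,thr1.r0)
SC: 5 outcomes — {01, 10, 11, 20, 21}
TSO: 6 outcomes — {00, 01, 10, 11, 20, 21}
PSO: 6 outcomes — {00, 01, 10, 11, 20, 21}
target 00 ∈ {TSO,PSO}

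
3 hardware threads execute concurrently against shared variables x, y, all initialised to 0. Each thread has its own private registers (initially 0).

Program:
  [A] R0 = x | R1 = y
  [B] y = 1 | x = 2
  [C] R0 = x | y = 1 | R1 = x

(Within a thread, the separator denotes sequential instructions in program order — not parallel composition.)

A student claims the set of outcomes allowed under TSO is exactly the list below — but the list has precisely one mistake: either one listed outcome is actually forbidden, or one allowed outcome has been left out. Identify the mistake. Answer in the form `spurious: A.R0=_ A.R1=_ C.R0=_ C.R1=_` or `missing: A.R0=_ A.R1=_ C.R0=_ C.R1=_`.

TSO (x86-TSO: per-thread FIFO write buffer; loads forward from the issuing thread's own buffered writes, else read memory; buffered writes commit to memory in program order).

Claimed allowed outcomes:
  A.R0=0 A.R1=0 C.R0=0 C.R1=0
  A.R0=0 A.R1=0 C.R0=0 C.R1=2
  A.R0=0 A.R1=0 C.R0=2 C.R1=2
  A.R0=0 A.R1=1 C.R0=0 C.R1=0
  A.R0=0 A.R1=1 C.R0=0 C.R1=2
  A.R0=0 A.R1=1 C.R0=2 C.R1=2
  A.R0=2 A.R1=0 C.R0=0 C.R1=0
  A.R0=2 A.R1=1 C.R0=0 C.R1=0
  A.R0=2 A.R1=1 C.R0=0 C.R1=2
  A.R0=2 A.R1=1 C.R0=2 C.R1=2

outcome vector order: (A.R0,A.R1,C.R0,C.R1)
[TSO] allowed = {<0 0 0 0> <0 0 0 2> <0 0 2 2> <0 1 0 0> <0 1 0 2> <0 1 2 2> <2 1 0 0> <2 1 0 2> <2 1 2 2>}
claimed∖TSO = {<2 0 0 0>}

spurious: A.R0=2 A.R1=0 C.R0=0 C.R1=0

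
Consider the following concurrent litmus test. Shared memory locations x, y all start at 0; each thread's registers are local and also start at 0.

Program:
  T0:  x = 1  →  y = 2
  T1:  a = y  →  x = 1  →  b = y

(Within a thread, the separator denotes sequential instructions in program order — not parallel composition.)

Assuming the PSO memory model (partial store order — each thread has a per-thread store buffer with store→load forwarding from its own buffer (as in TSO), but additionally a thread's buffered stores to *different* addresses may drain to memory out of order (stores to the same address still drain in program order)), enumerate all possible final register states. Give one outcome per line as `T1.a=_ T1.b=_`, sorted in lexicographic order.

T1.a=0 T1.b=0
T1.a=0 T1.b=2
T1.a=2 T1.b=2

outcome vector order: (T1.a,T1.b)
|PSO outcomes| = 3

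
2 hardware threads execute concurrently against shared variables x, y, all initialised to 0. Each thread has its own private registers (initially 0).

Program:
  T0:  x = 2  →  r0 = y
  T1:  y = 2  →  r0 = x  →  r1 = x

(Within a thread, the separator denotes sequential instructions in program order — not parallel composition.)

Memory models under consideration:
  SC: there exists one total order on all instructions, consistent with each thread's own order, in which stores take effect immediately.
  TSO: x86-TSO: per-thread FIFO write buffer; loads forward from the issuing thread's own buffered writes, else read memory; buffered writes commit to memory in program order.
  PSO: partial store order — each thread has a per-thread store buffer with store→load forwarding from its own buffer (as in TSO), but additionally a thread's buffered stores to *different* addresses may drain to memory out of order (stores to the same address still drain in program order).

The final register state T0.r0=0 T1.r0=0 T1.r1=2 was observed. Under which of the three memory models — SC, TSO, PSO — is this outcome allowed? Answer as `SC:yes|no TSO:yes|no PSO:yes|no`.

SC:no TSO:yes PSO:yes

outcome vector order: (T0.r0,T1.r0,T1.r1)
[SC] allowed = {0/2/2, 2/0/0, 2/0/2, 2/2/2}
[TSO] allowed = {0/0/0, 0/0/2, 0/2/2, 2/0/0, 2/0/2, 2/2/2}
[PSO] allowed = {0/0/0, 0/0/2, 0/2/2, 2/0/0, 2/0/2, 2/2/2}
target 0/0/2 ∈ {TSO,PSO}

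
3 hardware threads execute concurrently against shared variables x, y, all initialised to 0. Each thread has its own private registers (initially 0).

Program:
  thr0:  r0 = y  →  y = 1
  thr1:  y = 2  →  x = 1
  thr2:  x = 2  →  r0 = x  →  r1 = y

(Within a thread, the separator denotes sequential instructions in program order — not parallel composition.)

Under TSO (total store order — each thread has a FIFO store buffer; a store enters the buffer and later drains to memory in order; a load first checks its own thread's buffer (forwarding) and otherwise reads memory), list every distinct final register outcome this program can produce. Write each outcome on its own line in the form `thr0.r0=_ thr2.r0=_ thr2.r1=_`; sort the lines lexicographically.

outcome vector order: (thr0.r0,thr2.r0,thr2.r1)
|TSO outcomes| = 10

thr0.r0=0 thr2.r0=1 thr2.r1=1
thr0.r0=0 thr2.r0=1 thr2.r1=2
thr0.r0=0 thr2.r0=2 thr2.r1=0
thr0.r0=0 thr2.r0=2 thr2.r1=1
thr0.r0=0 thr2.r0=2 thr2.r1=2
thr0.r0=2 thr2.r0=1 thr2.r1=1
thr0.r0=2 thr2.r0=1 thr2.r1=2
thr0.r0=2 thr2.r0=2 thr2.r1=0
thr0.r0=2 thr2.r0=2 thr2.r1=1
thr0.r0=2 thr2.r0=2 thr2.r1=2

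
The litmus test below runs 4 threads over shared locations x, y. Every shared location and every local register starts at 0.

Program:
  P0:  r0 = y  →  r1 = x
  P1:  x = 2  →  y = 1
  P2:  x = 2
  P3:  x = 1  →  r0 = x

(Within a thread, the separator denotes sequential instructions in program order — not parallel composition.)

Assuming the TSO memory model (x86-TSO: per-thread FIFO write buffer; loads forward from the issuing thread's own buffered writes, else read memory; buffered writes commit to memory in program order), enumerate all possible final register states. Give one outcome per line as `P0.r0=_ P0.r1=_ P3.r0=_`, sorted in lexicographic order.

P0.r0=0 P0.r1=0 P3.r0=1
P0.r0=0 P0.r1=0 P3.r0=2
P0.r0=0 P0.r1=1 P3.r0=1
P0.r0=0 P0.r1=1 P3.r0=2
P0.r0=0 P0.r1=2 P3.r0=1
P0.r0=0 P0.r1=2 P3.r0=2
P0.r0=1 P0.r1=1 P3.r0=1
P0.r0=1 P0.r1=1 P3.r0=2
P0.r0=1 P0.r1=2 P3.r0=1
P0.r0=1 P0.r1=2 P3.r0=2

outcome vector order: (P0.r0,P0.r1,P3.r0)
|TSO outcomes| = 10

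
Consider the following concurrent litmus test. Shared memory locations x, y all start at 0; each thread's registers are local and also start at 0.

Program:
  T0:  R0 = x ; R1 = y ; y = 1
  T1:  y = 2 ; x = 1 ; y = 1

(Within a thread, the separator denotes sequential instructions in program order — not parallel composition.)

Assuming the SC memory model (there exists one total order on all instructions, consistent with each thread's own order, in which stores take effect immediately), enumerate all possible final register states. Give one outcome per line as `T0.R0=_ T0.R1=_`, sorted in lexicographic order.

outcome vector order: (T0.R0,T0.R1)
|SC outcomes| = 5

T0.R0=0 T0.R1=0
T0.R0=0 T0.R1=1
T0.R0=0 T0.R1=2
T0.R0=1 T0.R1=1
T0.R0=1 T0.R1=2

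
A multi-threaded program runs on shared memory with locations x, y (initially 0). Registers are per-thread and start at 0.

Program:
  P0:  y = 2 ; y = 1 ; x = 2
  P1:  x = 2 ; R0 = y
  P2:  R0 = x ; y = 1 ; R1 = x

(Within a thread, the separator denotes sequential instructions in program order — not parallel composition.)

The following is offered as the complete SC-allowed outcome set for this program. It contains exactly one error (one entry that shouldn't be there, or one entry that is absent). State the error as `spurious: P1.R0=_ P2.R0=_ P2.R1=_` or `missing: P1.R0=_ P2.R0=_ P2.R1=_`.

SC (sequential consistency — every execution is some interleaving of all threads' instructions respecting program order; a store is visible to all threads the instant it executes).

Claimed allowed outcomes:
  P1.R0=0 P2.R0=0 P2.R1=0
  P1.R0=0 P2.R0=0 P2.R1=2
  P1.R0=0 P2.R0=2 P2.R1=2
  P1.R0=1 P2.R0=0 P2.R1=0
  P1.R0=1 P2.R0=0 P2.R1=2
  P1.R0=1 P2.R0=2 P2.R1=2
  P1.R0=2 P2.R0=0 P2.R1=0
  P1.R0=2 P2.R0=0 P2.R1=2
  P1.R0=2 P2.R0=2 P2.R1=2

spurious: P1.R0=0 P2.R0=0 P2.R1=0

outcome vector order: (P1.R0,P2.R0,P2.R1)
SC: 8 outcomes — {0/0/2 0/2/2 1/0/0 1/0/2 1/2/2 2/0/0 2/0/2 2/2/2}
claimed∖SC = {0/0/0}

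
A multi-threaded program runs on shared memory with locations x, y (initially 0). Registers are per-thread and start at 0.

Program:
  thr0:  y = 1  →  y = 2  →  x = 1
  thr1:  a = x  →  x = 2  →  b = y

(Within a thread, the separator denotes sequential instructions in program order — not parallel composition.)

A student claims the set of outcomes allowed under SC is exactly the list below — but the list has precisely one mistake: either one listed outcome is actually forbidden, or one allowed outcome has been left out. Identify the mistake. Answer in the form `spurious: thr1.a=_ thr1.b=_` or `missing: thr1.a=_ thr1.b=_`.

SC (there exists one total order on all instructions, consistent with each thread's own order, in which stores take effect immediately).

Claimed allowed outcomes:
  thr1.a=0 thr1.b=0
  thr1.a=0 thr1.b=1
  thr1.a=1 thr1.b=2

outcome vector order: (thr1.a,thr1.b)
SC: 4 outcomes — {0/0; 0/1; 0/2; 1/2}
SC∖claimed = {0/2}

missing: thr1.a=0 thr1.b=2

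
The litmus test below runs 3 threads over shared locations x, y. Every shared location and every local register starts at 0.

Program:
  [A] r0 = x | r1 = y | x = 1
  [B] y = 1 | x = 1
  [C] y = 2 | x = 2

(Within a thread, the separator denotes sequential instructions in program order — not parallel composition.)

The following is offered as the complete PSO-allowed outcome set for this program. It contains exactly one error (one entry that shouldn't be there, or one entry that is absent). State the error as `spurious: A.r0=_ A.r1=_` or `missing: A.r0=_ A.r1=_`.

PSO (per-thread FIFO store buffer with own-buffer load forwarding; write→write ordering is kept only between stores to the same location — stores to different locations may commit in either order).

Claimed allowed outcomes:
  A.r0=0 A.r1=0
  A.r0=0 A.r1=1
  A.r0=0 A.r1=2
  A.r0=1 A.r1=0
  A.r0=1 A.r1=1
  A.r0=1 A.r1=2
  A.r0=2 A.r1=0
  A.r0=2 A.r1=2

missing: A.r0=2 A.r1=1

outcome vector order: (A.r0,A.r1)
under PSO → 0/0 0/1 0/2 1/0 1/1 1/2 2/0 2/1 2/2
PSO∖claimed = {2/1}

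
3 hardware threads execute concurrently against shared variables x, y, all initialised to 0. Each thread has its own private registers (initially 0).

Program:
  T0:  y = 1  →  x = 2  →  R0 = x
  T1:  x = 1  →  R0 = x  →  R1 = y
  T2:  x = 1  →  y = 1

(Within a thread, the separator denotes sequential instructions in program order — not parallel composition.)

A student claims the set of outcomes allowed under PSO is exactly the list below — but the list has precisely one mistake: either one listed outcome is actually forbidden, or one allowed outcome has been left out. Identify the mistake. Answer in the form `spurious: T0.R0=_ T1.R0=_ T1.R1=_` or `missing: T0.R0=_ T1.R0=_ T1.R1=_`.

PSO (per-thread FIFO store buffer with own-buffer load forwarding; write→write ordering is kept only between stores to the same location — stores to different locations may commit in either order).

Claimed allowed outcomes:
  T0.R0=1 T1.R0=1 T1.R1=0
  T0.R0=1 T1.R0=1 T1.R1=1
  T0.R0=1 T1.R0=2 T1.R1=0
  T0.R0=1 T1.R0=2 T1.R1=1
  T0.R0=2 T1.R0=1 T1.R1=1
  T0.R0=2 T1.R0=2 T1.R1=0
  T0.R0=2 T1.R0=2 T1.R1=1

outcome vector order: (T0.R0,T1.R0,T1.R1)
[PSO] allowed = {<1 1 0>, <1 1 1>, <1 2 0>, <1 2 1>, <2 1 0>, <2 1 1>, <2 2 0>, <2 2 1>}
PSO∖claimed = {<2 1 0>}

missing: T0.R0=2 T1.R0=1 T1.R1=0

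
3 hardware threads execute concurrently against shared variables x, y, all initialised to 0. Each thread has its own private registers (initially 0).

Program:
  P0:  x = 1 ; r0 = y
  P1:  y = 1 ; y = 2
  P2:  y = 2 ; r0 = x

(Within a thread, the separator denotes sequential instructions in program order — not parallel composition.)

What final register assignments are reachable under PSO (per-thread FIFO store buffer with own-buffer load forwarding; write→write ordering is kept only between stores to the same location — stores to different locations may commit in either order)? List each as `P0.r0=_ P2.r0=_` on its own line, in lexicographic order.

outcome vector order: (P0.r0,P2.r0)
|PSO outcomes| = 6

P0.r0=0 P2.r0=0
P0.r0=0 P2.r0=1
P0.r0=1 P2.r0=0
P0.r0=1 P2.r0=1
P0.r0=2 P2.r0=0
P0.r0=2 P2.r0=1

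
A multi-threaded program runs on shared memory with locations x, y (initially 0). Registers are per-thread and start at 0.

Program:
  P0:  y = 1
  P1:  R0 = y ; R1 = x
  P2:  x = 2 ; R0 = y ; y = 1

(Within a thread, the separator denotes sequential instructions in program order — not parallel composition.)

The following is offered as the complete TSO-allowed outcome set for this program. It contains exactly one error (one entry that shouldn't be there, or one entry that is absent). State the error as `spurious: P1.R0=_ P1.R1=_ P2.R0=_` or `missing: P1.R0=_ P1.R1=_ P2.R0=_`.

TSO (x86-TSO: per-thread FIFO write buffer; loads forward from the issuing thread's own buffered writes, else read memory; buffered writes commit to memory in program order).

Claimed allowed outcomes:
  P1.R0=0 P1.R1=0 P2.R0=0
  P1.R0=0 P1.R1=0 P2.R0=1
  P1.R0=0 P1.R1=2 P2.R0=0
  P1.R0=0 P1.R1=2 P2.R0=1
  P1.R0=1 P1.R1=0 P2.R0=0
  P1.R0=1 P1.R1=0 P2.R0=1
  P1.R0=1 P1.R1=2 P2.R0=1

outcome vector order: (P1.R0,P1.R1,P2.R0)
under TSO → <0 0 0>; <0 0 1>; <0 2 0>; <0 2 1>; <1 0 0>; <1 0 1>; <1 2 0>; <1 2 1>
TSO∖claimed = {<1 2 0>}

missing: P1.R0=1 P1.R1=2 P2.R0=0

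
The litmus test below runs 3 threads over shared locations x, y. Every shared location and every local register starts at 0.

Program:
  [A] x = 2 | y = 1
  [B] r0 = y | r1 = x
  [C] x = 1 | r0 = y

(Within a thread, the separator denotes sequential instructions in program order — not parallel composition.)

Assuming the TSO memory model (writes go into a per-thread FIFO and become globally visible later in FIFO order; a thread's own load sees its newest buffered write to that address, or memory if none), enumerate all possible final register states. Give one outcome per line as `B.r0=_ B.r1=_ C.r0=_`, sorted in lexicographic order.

B.r0=0 B.r1=0 C.r0=0
B.r0=0 B.r1=0 C.r0=1
B.r0=0 B.r1=1 C.r0=0
B.r0=0 B.r1=1 C.r0=1
B.r0=0 B.r1=2 C.r0=0
B.r0=0 B.r1=2 C.r0=1
B.r0=1 B.r1=1 C.r0=0
B.r0=1 B.r1=1 C.r0=1
B.r0=1 B.r1=2 C.r0=0
B.r0=1 B.r1=2 C.r0=1

outcome vector order: (B.r0,B.r1,C.r0)
|TSO outcomes| = 10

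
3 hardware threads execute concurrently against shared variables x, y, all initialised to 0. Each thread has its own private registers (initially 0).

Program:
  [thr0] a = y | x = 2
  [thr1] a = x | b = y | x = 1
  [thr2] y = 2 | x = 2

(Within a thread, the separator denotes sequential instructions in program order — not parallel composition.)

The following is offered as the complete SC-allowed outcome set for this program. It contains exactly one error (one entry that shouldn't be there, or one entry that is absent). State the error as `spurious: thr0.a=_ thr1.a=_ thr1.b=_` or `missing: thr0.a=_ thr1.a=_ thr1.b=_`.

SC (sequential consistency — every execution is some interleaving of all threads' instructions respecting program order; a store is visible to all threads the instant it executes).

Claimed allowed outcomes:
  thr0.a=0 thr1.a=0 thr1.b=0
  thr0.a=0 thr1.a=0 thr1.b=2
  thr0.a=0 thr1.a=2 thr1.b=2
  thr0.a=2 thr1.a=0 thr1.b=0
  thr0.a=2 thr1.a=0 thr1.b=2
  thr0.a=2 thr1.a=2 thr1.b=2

outcome vector order: (thr0.a,thr1.a,thr1.b)
SC (7): (0,0,0), (0,0,2), (0,2,0), (0,2,2), (2,0,0), (2,0,2), (2,2,2)
SC∖claimed = {(0,2,0)}

missing: thr0.a=0 thr1.a=2 thr1.b=0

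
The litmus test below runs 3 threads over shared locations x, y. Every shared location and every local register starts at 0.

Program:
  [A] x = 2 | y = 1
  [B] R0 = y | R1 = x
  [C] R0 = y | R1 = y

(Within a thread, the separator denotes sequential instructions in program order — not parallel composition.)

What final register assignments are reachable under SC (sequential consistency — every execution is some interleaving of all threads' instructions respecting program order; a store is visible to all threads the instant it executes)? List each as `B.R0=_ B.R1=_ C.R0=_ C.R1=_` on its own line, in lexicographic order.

B.R0=0 B.R1=0 C.R0=0 C.R1=0
B.R0=0 B.R1=0 C.R0=0 C.R1=1
B.R0=0 B.R1=0 C.R0=1 C.R1=1
B.R0=0 B.R1=2 C.R0=0 C.R1=0
B.R0=0 B.R1=2 C.R0=0 C.R1=1
B.R0=0 B.R1=2 C.R0=1 C.R1=1
B.R0=1 B.R1=2 C.R0=0 C.R1=0
B.R0=1 B.R1=2 C.R0=0 C.R1=1
B.R0=1 B.R1=2 C.R0=1 C.R1=1

outcome vector order: (B.R0,B.R1,C.R0,C.R1)
|SC outcomes| = 9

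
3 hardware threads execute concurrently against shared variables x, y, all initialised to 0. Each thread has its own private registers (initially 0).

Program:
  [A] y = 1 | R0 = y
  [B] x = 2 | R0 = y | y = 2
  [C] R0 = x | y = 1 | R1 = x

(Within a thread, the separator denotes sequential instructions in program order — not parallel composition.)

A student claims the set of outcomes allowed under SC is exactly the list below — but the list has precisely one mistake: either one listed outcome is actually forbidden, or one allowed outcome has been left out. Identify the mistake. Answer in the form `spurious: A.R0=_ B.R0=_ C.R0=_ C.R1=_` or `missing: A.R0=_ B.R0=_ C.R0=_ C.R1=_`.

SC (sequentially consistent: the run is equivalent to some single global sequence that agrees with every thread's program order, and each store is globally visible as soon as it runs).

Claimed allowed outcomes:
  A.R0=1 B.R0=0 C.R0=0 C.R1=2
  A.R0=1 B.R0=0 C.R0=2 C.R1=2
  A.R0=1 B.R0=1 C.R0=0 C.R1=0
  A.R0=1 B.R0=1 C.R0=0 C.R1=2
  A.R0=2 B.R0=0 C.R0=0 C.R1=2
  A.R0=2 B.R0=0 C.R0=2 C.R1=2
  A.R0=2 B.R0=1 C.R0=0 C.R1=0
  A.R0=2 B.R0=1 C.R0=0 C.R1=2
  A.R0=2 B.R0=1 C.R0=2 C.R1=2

outcome vector order: (A.R0,B.R0,C.R0,C.R1)
[SC] allowed = {(1,0,0,2), (1,0,2,2), (1,1,0,0), (1,1,0,2), (1,1,2,2), (2,0,0,2), (2,0,2,2), (2,1,0,0), (2,1,0,2), (2,1,2,2)}
SC∖claimed = {(1,1,2,2)}

missing: A.R0=1 B.R0=1 C.R0=2 C.R1=2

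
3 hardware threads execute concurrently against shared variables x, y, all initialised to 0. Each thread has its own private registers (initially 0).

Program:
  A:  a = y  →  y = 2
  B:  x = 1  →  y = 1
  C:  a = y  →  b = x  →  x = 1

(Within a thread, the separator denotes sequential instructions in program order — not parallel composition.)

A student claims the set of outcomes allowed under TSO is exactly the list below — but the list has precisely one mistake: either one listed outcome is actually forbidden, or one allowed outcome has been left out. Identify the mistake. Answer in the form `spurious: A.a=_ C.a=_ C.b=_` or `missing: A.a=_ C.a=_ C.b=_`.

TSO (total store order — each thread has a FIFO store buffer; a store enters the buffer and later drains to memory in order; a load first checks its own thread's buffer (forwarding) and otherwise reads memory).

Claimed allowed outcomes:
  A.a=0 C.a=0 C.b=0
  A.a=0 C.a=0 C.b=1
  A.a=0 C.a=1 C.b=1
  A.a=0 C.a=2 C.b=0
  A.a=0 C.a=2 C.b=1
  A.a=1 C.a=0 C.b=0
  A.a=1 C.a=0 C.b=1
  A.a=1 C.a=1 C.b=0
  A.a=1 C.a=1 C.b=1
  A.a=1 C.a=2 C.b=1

outcome vector order: (A.a,C.a,C.b)
[TSO] allowed = {0/0/0 0/0/1 0/1/1 0/2/0 0/2/1 1/0/0 1/0/1 1/1/1 1/2/1}
claimed∖TSO = {1/1/0}

spurious: A.a=1 C.a=1 C.b=0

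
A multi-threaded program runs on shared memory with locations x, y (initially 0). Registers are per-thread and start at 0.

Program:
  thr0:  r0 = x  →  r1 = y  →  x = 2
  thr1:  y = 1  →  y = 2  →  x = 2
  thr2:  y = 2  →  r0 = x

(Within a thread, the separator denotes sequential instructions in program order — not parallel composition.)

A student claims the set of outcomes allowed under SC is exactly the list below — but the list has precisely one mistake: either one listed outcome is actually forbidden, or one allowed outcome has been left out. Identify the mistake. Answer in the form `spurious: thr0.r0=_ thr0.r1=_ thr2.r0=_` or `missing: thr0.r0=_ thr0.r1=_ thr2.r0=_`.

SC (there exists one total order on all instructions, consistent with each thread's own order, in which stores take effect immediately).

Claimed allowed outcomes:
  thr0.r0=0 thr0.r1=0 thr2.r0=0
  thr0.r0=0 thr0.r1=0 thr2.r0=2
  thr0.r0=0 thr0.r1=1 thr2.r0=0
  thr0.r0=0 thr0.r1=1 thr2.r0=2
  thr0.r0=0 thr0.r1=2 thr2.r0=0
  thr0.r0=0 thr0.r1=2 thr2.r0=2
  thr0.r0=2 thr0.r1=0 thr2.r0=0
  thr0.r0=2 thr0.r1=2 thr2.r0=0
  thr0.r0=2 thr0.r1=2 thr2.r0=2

spurious: thr0.r0=2 thr0.r1=0 thr2.r0=0

outcome vector order: (thr0.r0,thr0.r1,thr2.r0)
SC (8): 000; 002; 010; 012; 020; 022; 220; 222
claimed∖SC = {200}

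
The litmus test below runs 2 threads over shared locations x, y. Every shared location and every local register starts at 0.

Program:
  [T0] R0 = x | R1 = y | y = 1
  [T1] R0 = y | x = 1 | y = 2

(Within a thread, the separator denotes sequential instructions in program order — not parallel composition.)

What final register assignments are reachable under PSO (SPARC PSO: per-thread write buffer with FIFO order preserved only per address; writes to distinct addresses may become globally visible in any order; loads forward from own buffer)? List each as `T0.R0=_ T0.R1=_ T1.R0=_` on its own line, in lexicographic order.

T0.R0=0 T0.R1=0 T1.R0=0
T0.R0=0 T0.R1=0 T1.R0=1
T0.R0=0 T0.R1=2 T1.R0=0
T0.R0=1 T0.R1=0 T1.R0=0
T0.R0=1 T0.R1=2 T1.R0=0

outcome vector order: (T0.R0,T0.R1,T1.R0)
|PSO outcomes| = 5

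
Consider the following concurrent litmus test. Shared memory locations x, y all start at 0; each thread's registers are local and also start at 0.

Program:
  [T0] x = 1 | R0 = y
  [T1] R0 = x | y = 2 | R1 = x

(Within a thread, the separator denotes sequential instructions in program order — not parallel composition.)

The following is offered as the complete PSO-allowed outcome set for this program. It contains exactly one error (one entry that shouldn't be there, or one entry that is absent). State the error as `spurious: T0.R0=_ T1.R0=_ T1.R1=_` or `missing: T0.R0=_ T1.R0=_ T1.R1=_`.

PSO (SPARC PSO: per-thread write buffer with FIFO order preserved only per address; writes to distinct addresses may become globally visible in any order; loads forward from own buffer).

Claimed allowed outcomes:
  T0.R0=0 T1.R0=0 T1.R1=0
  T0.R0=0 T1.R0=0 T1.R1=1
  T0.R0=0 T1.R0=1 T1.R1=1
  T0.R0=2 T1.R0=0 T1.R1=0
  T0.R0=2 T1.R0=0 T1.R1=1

outcome vector order: (T0.R0,T1.R0,T1.R1)
PSO: 6 outcomes — {<0 0 0> <0 0 1> <0 1 1> <2 0 0> <2 0 1> <2 1 1>}
PSO∖claimed = {<2 1 1>}

missing: T0.R0=2 T1.R0=1 T1.R1=1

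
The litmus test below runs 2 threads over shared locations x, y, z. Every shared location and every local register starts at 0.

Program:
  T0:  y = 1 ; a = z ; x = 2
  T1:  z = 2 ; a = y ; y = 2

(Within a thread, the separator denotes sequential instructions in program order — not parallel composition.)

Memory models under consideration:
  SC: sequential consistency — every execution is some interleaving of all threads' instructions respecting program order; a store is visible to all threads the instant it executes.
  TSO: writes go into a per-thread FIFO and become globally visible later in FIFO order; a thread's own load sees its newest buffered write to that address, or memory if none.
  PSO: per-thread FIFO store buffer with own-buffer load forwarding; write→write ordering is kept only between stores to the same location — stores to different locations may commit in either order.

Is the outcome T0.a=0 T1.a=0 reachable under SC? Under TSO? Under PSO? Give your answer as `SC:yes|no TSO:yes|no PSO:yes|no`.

outcome vector order: (T0.a,T1.a)
SC (3): (0,1), (2,0), (2,1)
TSO (4): (0,0), (0,1), (2,0), (2,1)
PSO (4): (0,0), (0,1), (2,0), (2,1)
target (0,0) ∈ {TSO,PSO}

SC:no TSO:yes PSO:yes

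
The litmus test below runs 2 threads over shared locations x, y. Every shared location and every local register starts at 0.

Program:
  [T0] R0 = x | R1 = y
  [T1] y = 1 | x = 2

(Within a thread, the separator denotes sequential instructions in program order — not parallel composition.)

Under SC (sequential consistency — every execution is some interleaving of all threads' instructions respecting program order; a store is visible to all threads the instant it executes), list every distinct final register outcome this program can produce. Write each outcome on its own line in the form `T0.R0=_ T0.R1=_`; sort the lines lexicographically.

T0.R0=0 T0.R1=0
T0.R0=0 T0.R1=1
T0.R0=2 T0.R1=1

outcome vector order: (T0.R0,T0.R1)
|SC outcomes| = 3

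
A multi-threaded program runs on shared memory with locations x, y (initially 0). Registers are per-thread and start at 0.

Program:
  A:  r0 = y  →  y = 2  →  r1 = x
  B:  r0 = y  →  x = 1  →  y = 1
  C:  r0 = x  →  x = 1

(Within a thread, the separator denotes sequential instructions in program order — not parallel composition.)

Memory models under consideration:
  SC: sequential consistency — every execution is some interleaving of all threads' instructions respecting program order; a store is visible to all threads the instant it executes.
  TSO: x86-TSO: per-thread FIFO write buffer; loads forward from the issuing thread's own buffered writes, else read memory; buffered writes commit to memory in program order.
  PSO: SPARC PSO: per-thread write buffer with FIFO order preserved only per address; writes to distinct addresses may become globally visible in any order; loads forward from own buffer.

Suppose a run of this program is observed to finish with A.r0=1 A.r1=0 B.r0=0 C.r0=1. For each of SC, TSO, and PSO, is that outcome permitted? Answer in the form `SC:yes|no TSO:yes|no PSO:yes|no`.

outcome vector order: (A.r0,A.r1,B.r0,C.r0)
SC: 10 outcomes — {0000; 0001; 0020; 0021; 0100; 0101; 0120; 0121; 1100; 1101}
TSO: 10 outcomes — {0000; 0001; 0020; 0021; 0100; 0101; 0120; 0121; 1100; 1101}
PSO: 12 outcomes — {0000; 0001; 0020; 0021; 0100; 0101; 0120; 0121; 1000; 1001; 1100; 1101}
target 1001 ∈ {PSO}

SC:no TSO:no PSO:yes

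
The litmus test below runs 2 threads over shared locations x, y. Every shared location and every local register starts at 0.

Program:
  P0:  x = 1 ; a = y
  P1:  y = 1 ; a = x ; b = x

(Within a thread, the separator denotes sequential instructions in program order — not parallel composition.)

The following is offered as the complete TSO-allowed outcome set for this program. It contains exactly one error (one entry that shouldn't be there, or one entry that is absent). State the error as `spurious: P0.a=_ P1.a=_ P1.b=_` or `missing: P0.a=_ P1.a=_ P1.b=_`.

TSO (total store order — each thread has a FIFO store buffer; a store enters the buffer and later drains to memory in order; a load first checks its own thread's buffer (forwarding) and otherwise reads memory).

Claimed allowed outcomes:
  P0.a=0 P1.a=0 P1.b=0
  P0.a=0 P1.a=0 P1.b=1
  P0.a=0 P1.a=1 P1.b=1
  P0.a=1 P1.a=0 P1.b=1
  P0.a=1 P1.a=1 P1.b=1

outcome vector order: (P0.a,P1.a,P1.b)
under TSO → (0,0,0) (0,0,1) (0,1,1) (1,0,0) (1,0,1) (1,1,1)
TSO∖claimed = {(1,0,0)}

missing: P0.a=1 P1.a=0 P1.b=0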